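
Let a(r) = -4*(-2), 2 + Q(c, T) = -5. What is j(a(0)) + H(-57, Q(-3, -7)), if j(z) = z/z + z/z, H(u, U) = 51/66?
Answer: 61/22 ≈ 2.7727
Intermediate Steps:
Q(c, T) = -7 (Q(c, T) = -2 - 5 = -7)
H(u, U) = 17/22 (H(u, U) = 51*(1/66) = 17/22)
a(r) = 8
j(z) = 2 (j(z) = 1 + 1 = 2)
j(a(0)) + H(-57, Q(-3, -7)) = 2 + 17/22 = 61/22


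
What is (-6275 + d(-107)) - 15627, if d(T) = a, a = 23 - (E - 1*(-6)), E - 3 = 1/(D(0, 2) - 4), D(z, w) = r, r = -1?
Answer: -109439/5 ≈ -21888.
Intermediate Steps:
D(z, w) = -1
E = 14/5 (E = 3 + 1/(-1 - 4) = 3 + 1/(-5) = 3 - ⅕ = 14/5 ≈ 2.8000)
a = 71/5 (a = 23 - (14/5 - 1*(-6)) = 23 - (14/5 + 6) = 23 - 1*44/5 = 23 - 44/5 = 71/5 ≈ 14.200)
d(T) = 71/5
(-6275 + d(-107)) - 15627 = (-6275 + 71/5) - 15627 = -31304/5 - 15627 = -109439/5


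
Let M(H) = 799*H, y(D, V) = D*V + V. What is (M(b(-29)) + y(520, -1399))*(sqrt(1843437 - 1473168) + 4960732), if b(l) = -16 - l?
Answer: -3564246256144 - 2155476*sqrt(41141) ≈ -3.5647e+12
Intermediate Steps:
y(D, V) = V + D*V
(M(b(-29)) + y(520, -1399))*(sqrt(1843437 - 1473168) + 4960732) = (799*(-16 - 1*(-29)) - 1399*(1 + 520))*(sqrt(1843437 - 1473168) + 4960732) = (799*(-16 + 29) - 1399*521)*(sqrt(370269) + 4960732) = (799*13 - 728879)*(3*sqrt(41141) + 4960732) = (10387 - 728879)*(4960732 + 3*sqrt(41141)) = -718492*(4960732 + 3*sqrt(41141)) = -3564246256144 - 2155476*sqrt(41141)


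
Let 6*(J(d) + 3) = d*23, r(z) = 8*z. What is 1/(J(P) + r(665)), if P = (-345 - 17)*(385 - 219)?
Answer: -3/675107 ≈ -4.4437e-6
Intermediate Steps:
P = -60092 (P = -362*166 = -60092)
J(d) = -3 + 23*d/6 (J(d) = -3 + (d*23)/6 = -3 + (23*d)/6 = -3 + 23*d/6)
1/(J(P) + r(665)) = 1/((-3 + (23/6)*(-60092)) + 8*665) = 1/((-3 - 691058/3) + 5320) = 1/(-691067/3 + 5320) = 1/(-675107/3) = -3/675107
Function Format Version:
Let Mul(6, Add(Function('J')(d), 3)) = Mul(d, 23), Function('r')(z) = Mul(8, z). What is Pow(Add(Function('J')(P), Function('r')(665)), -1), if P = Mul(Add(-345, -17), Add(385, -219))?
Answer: Rational(-3, 675107) ≈ -4.4437e-6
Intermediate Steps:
P = -60092 (P = Mul(-362, 166) = -60092)
Function('J')(d) = Add(-3, Mul(Rational(23, 6), d)) (Function('J')(d) = Add(-3, Mul(Rational(1, 6), Mul(d, 23))) = Add(-3, Mul(Rational(1, 6), Mul(23, d))) = Add(-3, Mul(Rational(23, 6), d)))
Pow(Add(Function('J')(P), Function('r')(665)), -1) = Pow(Add(Add(-3, Mul(Rational(23, 6), -60092)), Mul(8, 665)), -1) = Pow(Add(Add(-3, Rational(-691058, 3)), 5320), -1) = Pow(Add(Rational(-691067, 3), 5320), -1) = Pow(Rational(-675107, 3), -1) = Rational(-3, 675107)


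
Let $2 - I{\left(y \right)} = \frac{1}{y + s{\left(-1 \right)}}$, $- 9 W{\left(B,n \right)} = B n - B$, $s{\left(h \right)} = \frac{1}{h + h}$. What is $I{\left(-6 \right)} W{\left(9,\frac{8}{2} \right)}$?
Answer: $- \frac{84}{13} \approx -6.4615$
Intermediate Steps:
$s{\left(h \right)} = \frac{1}{2 h}$
$W{\left(B,n \right)} = \frac{B}{9} - \frac{B n}{9}$ ($W{\left(B,n \right)} = - \frac{B n - B}{9} = - \frac{- B + B n}{9} = \frac{B}{9} - \frac{B n}{9}$)
$I{\left(y \right)} = 2 - \frac{1}{- \frac{1}{2} + y}$ ($I{\left(y \right)} = 2 - \frac{1}{y + \frac{1}{2 \left(-1\right)}} = 2 - \frac{1}{y + \frac{1}{2} \left(-1\right)} = 2 - \frac{1}{y - \frac{1}{2}} = 2 - \frac{1}{- \frac{1}{2} + y}$)
$I{\left(-6 \right)} W{\left(9,\frac{8}{2} \right)} = \frac{4 \left(-1 - 6\right)}{-1 + 2 \left(-6\right)} \frac{1}{9} \cdot 9 \left(1 - \frac{8}{2}\right) = 4 \frac{1}{-1 - 12} \left(-7\right) \frac{1}{9} \cdot 9 \left(1 - 8 \cdot \frac{1}{2}\right) = 4 \frac{1}{-13} \left(-7\right) \frac{1}{9} \cdot 9 \left(1 - 4\right) = 4 \left(- \frac{1}{13}\right) \left(-7\right) \frac{1}{9} \cdot 9 \left(1 - 4\right) = \frac{28 \cdot \frac{1}{9} \cdot 9 \left(-3\right)}{13} = \frac{28}{13} \left(-3\right) = - \frac{84}{13}$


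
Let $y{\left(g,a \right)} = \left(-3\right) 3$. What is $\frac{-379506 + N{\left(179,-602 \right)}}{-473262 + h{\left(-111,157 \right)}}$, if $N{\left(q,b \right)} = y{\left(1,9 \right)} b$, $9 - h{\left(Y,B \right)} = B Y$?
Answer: $\frac{62348}{75971} \approx 0.82068$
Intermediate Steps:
$y{\left(g,a \right)} = -9$
$h{\left(Y,B \right)} = 9 - B Y$
$N{\left(q,b \right)} = - 9 b$
$\frac{-379506 + N{\left(179,-602 \right)}}{-473262 + h{\left(-111,157 \right)}} = \frac{-379506 - -5418}{-473262 - \left(-9 + 157 \left(-111\right)\right)} = \frac{-379506 + 5418}{-473262 + \left(9 + 17427\right)} = - \frac{374088}{-473262 + 17436} = - \frac{374088}{-455826} = \left(-374088\right) \left(- \frac{1}{455826}\right) = \frac{62348}{75971}$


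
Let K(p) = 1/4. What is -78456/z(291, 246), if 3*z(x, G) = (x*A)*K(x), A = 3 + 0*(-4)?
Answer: -104608/97 ≈ -1078.4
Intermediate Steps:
K(p) = 1/4
A = 3 (A = 3 + 0 = 3)
z(x, G) = x/4 (z(x, G) = ((x*3)*(1/4))/3 = ((3*x)*(1/4))/3 = (3*x/4)/3 = x/4)
-78456/z(291, 246) = -78456/((1/4)*291) = -78456/291/4 = -78456*4/291 = -104608/97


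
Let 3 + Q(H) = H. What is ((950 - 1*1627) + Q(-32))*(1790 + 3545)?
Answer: -3798520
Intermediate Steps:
Q(H) = -3 + H
((950 - 1*1627) + Q(-32))*(1790 + 3545) = ((950 - 1*1627) + (-3 - 32))*(1790 + 3545) = ((950 - 1627) - 35)*5335 = (-677 - 35)*5335 = -712*5335 = -3798520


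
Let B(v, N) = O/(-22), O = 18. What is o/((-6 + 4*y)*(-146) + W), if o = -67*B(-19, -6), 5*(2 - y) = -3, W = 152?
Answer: -3015/26972 ≈ -0.11178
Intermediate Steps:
y = 13/5 (y = 2 - ⅕*(-3) = 2 + ⅗ = 13/5 ≈ 2.6000)
B(v, N) = -9/11 (B(v, N) = 18/(-22) = 18*(-1/22) = -9/11)
o = 603/11 (o = -67*(-9/11) = 603/11 ≈ 54.818)
o/((-6 + 4*y)*(-146) + W) = 603/(11*((-6 + 4*(13/5))*(-146) + 152)) = 603/(11*((-6 + 52/5)*(-146) + 152)) = 603/(11*((22/5)*(-146) + 152)) = 603/(11*(-3212/5 + 152)) = 603/(11*(-2452/5)) = (603/11)*(-5/2452) = -3015/26972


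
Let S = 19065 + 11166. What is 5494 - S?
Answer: -24737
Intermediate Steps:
S = 30231
5494 - S = 5494 - 1*30231 = 5494 - 30231 = -24737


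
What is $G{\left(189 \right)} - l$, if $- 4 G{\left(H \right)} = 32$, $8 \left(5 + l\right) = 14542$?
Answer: $- \frac{7283}{4} \approx -1820.8$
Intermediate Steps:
$l = \frac{7251}{4}$ ($l = -5 + \frac{1}{8} \cdot 14542 = -5 + \frac{7271}{4} = \frac{7251}{4} \approx 1812.8$)
$G{\left(H \right)} = -8$ ($G{\left(H \right)} = \left(- \frac{1}{4}\right) 32 = -8$)
$G{\left(189 \right)} - l = -8 - \frac{7251}{4} = - \frac{7283}{4}$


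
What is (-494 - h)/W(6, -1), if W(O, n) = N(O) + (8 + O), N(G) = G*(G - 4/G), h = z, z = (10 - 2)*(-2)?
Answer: -239/23 ≈ -10.391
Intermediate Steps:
z = -16 (z = 8*(-2) = -16)
h = -16
W(O, n) = 4 + O + O**2 (W(O, n) = (-4 + O**2) + (8 + O) = 4 + O + O**2)
(-494 - h)/W(6, -1) = (-494 - 1*(-16))/(4 + 6 + 6**2) = (-494 + 16)/(4 + 6 + 36) = -478/46 = -478*1/46 = -239/23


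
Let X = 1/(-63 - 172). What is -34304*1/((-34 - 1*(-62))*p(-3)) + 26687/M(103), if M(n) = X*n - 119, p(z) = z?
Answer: 36336941/196476 ≈ 184.94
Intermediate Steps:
X = -1/235 (X = 1/(-235) = -1/235 ≈ -0.0042553)
M(n) = -119 - n/235 (M(n) = -n/235 - 119 = -119 - n/235)
-34304*1/((-34 - 1*(-62))*p(-3)) + 26687/M(103) = -34304*(-1/(3*(-34 - 1*(-62)))) + 26687/(-119 - 1/235*103) = -34304*(-1/(3*(-34 + 62))) + 26687/(-119 - 103/235) = -34304/((-3*28)) + 26687/(-28068/235) = -34304/(-84) + 26687*(-235/28068) = -34304*(-1/84) - 6271445/28068 = 8576/21 - 6271445/28068 = 36336941/196476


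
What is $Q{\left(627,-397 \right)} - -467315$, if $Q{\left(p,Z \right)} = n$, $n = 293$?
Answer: $467608$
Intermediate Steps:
$Q{\left(p,Z \right)} = 293$
$Q{\left(627,-397 \right)} - -467315 = 293 - -467315 = 293 + 467315 = 467608$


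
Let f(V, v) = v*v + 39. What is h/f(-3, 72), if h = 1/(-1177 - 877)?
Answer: -1/10728042 ≈ -9.3214e-8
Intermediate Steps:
h = -1/2054 (h = 1/(-2054) = -1/2054 ≈ -0.00048685)
f(V, v) = 39 + v² (f(V, v) = v² + 39 = 39 + v²)
h/f(-3, 72) = -1/(2054*(39 + 72²)) = -1/(2054*(39 + 5184)) = -1/2054/5223 = -1/2054*1/5223 = -1/10728042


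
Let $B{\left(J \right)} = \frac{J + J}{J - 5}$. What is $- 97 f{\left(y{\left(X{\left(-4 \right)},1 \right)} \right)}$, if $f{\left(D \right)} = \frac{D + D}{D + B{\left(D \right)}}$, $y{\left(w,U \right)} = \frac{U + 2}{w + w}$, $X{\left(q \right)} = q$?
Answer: $- \frac{8342}{27} \approx -308.96$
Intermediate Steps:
$B{\left(J \right)} = \frac{2 J}{-5 + J}$
$y{\left(w,U \right)} = \frac{2 + U}{2 w}$
$f{\left(D \right)} = \frac{2 D}{D + \frac{2 D}{-5 + D}}$ ($f{\left(D \right)} = \frac{D + D}{D + \frac{2 D}{-5 + D}} = \frac{2 D}{D + \frac{2 D}{-5 + D}}$)
$- 97 f{\left(y{\left(X{\left(-4 \right)},1 \right)} \right)} = - 97 \frac{2 \left(-5 + \frac{2 + 1}{2 \left(-4\right)}\right)}{-3 + \frac{2 + 1}{2 \left(-4\right)}} = - 97 \frac{2 \left(-5 + \frac{1}{2} \left(- \frac{1}{4}\right) 3\right)}{-3 + \frac{1}{2} \left(- \frac{1}{4}\right) 3} = - 97 \frac{2 \left(-5 - \frac{3}{8}\right)}{-3 - \frac{3}{8}} = - 97 \cdot 2 \frac{1}{- \frac{27}{8}} \left(- \frac{43}{8}\right) = - 97 \cdot 2 \left(- \frac{8}{27}\right) \left(- \frac{43}{8}\right) = \left(-97\right) \frac{86}{27} = - \frac{8342}{27}$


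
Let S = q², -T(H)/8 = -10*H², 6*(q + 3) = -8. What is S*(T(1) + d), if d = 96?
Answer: 29744/9 ≈ 3304.9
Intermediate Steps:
q = -13/3 (q = -3 + (⅙)*(-8) = -3 - 4/3 = -13/3 ≈ -4.3333)
T(H) = 80*H² (T(H) = -(-80)*H² = 80*H²)
S = 169/9 (S = (-13/3)² = 169/9 ≈ 18.778)
S*(T(1) + d) = 169*(80*1² + 96)/9 = 169*(80*1 + 96)/9 = 169*(80 + 96)/9 = (169/9)*176 = 29744/9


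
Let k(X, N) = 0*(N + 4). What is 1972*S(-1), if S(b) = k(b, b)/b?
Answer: 0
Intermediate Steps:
k(X, N) = 0 (k(X, N) = 0*(4 + N) = 0)
S(b) = 0 (S(b) = 0/b = 0)
1972*S(-1) = 1972*0 = 0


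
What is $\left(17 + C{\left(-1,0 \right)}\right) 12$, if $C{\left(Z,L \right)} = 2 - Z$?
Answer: $240$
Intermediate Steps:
$\left(17 + C{\left(-1,0 \right)}\right) 12 = \left(17 + \left(2 - -1\right)\right) 12 = \left(17 + \left(2 + 1\right)\right) 12 = \left(17 + 3\right) 12 = 20 \cdot 12 = 240$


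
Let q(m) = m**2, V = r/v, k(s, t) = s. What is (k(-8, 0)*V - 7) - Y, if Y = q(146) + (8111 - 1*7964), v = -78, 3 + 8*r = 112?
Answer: -1674551/78 ≈ -21469.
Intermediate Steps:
r = 109/8 (r = -3/8 + (1/8)*112 = -3/8 + 14 = 109/8 ≈ 13.625)
V = -109/624 (V = (109/8)/(-78) = (109/8)*(-1/78) = -109/624 ≈ -0.17468)
Y = 21463 (Y = 146**2 + (8111 - 1*7964) = 21316 + (8111 - 7964) = 21316 + 147 = 21463)
(k(-8, 0)*V - 7) - Y = (-8*(-109/624) - 7) - 1*21463 = (109/78 - 7) - 21463 = -437/78 - 21463 = -1674551/78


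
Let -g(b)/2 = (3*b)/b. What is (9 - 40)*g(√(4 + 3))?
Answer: 186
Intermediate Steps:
g(b) = -6 (g(b) = -2*3*b/b = -2*3 = -6)
(9 - 40)*g(√(4 + 3)) = (9 - 40)*(-6) = -31*(-6) = 186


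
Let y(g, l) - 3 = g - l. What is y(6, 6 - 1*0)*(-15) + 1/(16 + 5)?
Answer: -944/21 ≈ -44.952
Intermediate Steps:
y(g, l) = 3 + g - l (y(g, l) = 3 + (g - l) = 3 + g - l)
y(6, 6 - 1*0)*(-15) + 1/(16 + 5) = (3 + 6 - (6 - 1*0))*(-15) + 1/(16 + 5) = (3 + 6 - (6 + 0))*(-15) + 1/21 = (3 + 6 - 1*6)*(-15) + 1/21 = (3 + 6 - 6)*(-15) + 1/21 = 3*(-15) + 1/21 = -45 + 1/21 = -944/21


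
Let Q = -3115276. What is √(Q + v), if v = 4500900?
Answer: 2*√346406 ≈ 1177.1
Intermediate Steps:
√(Q + v) = √(-3115276 + 4500900) = √1385624 = 2*√346406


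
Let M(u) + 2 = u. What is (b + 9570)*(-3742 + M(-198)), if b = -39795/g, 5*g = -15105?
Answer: -38041305210/1007 ≈ -3.7777e+7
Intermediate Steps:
g = -3021 (g = (⅕)*(-15105) = -3021)
M(u) = -2 + u
b = 13265/1007 (b = -39795/(-3021) = -39795*(-1/3021) = 13265/1007 ≈ 13.173)
(b + 9570)*(-3742 + M(-198)) = (13265/1007 + 9570)*(-3742 + (-2 - 198)) = 9650255*(-3742 - 200)/1007 = (9650255/1007)*(-3942) = -38041305210/1007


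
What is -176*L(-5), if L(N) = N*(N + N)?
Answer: -8800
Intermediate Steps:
L(N) = 2*N**2 (L(N) = N*(2*N) = 2*N**2)
-176*L(-5) = -352*(-5)**2 = -352*25 = -176*50 = -8800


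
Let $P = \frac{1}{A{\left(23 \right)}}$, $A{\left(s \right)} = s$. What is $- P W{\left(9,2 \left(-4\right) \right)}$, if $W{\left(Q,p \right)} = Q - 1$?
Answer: $- \frac{8}{23} \approx -0.34783$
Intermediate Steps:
$W{\left(Q,p \right)} = -1 + Q$
$P = \frac{1}{23} \approx 0.043478$
$- P W{\left(9,2 \left(-4\right) \right)} = - \frac{-1 + 9}{23} = - \frac{8}{23}$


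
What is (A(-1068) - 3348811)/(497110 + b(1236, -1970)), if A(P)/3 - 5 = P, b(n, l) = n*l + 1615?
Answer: 670400/387239 ≈ 1.7312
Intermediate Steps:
b(n, l) = 1615 + l*n (b(n, l) = l*n + 1615 = 1615 + l*n)
A(P) = 15 + 3*P
(A(-1068) - 3348811)/(497110 + b(1236, -1970)) = ((15 + 3*(-1068)) - 3348811)/(497110 + (1615 - 1970*1236)) = ((15 - 3204) - 3348811)/(497110 + (1615 - 2434920)) = (-3189 - 3348811)/(497110 - 2433305) = -3352000/(-1936195) = -3352000*(-1/1936195) = 670400/387239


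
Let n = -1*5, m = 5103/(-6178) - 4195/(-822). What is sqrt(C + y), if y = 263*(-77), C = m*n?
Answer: 2*I*sqrt(8168914649647959)/1269579 ≈ 142.38*I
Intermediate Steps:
m = 5430511/1269579 (m = 5103*(-1/6178) - 4195*(-1/822) = -5103/6178 + 4195/822 = 5430511/1269579 ≈ 4.2774)
n = -5
C = -27152555/1269579 (C = (5430511/1269579)*(-5) = -27152555/1269579 ≈ -21.387)
y = -20251
sqrt(C + y) = sqrt(-27152555/1269579 - 20251) = sqrt(-25737396884/1269579) = 2*I*sqrt(8168914649647959)/1269579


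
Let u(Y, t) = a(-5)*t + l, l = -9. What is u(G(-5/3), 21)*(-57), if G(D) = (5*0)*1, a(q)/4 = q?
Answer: 24453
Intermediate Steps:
a(q) = 4*q
G(D) = 0 (G(D) = 0*1 = 0)
u(Y, t) = -9 - 20*t (u(Y, t) = (4*(-5))*t - 9 = -20*t - 9 = -9 - 20*t)
u(G(-5/3), 21)*(-57) = (-9 - 20*21)*(-57) = (-9 - 420)*(-57) = -429*(-57) = 24453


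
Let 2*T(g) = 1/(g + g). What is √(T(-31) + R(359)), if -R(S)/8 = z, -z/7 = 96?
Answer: √20665313/62 ≈ 73.321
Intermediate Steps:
T(g) = 1/(4*g) (T(g) = 1/(2*(g + g)) = 1/(2*((2*g))) = (1/(2*g))/2 = 1/(4*g))
z = -672 (z = -7*96 = -672)
R(S) = 5376 (R(S) = -8*(-672) = 5376)
√(T(-31) + R(359)) = √((¼)/(-31) + 5376) = √((¼)*(-1/31) + 5376) = √(-1/124 + 5376) = √(666623/124) = √20665313/62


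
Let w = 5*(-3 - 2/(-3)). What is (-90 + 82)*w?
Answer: 280/3 ≈ 93.333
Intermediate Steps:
w = -35/3 (w = 5*(-3 - 2*(-1/3)) = 5*(-3 + 2/3) = 5*(-7/3) = -35/3 ≈ -11.667)
(-90 + 82)*w = (-90 + 82)*(-35/3) = -8*(-35/3) = 280/3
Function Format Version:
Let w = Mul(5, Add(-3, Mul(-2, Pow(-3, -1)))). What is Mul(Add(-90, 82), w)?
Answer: Rational(280, 3) ≈ 93.333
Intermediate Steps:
w = Rational(-35, 3) (w = Mul(5, Add(-3, Mul(-2, Rational(-1, 3)))) = Mul(5, Add(-3, Rational(2, 3))) = Mul(5, Rational(-7, 3)) = Rational(-35, 3) ≈ -11.667)
Mul(Add(-90, 82), w) = Mul(Add(-90, 82), Rational(-35, 3)) = Mul(-8, Rational(-35, 3)) = Rational(280, 3)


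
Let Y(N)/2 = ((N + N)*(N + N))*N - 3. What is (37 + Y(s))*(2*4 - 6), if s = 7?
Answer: 5550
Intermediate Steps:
Y(N) = -6 + 8*N³ (Y(N) = 2*(((N + N)*(N + N))*N - 3) = 2*(((2*N)*(2*N))*N - 3) = 2*((4*N²)*N - 3) = 2*(4*N³ - 3) = 2*(-3 + 4*N³) = -6 + 8*N³)
(37 + Y(s))*(2*4 - 6) = (37 + (-6 + 8*7³))*(2*4 - 6) = (37 + (-6 + 8*343))*(8 - 6) = (37 + (-6 + 2744))*2 = (37 + 2738)*2 = 2775*2 = 5550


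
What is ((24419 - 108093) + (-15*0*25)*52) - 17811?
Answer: -101485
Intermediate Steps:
((24419 - 108093) + (-15*0*25)*52) - 17811 = (-83674 + (0*25)*52) - 17811 = (-83674 + 0*52) - 17811 = (-83674 + 0) - 17811 = -83674 - 17811 = -101485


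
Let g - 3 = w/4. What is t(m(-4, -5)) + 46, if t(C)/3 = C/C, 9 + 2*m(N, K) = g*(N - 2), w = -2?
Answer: 49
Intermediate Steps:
g = 5/2 (g = 3 - 2/4 = 3 - 2*¼ = 3 - ½ = 5/2 ≈ 2.5000)
m(N, K) = -7 + 5*N/4 (m(N, K) = -9/2 + (5*(N - 2)/2)/2 = -9/2 + (5*(-2 + N)/2)/2 = -9/2 + (-5 + 5*N/2)/2 = -9/2 + (-5/2 + 5*N/4) = -7 + 5*N/4)
t(C) = 3 (t(C) = 3*(C/C) = 3*1 = 3)
t(m(-4, -5)) + 46 = 3 + 46 = 49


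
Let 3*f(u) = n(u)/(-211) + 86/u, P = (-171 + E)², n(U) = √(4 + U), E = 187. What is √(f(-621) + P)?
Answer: √(488278101686 - 3013713*I*√617)/43677 ≈ 15.999 - 0.0012264*I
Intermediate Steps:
P = 256 (P = (-171 + 187)² = 16² = 256)
f(u) = -√(4 + u)/633 + 86/(3*u) (f(u) = (√(4 + u)/(-211) + 86/u)/3 = (√(4 + u)*(-1/211) + 86/u)/3 = (-√(4 + u)/211 + 86/u)/3 = (86/u - √(4 + u)/211)/3 = -√(4 + u)/633 + 86/(3*u))
√(f(-621) + P) = √((1/633)*(18146 - 1*(-621)*√(4 - 621))/(-621) + 256) = √((1/633)*(-1/621)*(18146 - 1*(-621)*√(-617)) + 256) = √((1/633)*(-1/621)*(18146 - 1*(-621)*I*√617) + 256) = √((1/633)*(-1/621)*(18146 + 621*I*√617) + 256) = √((-86/1863 - I*√617/633) + 256) = √(476842/1863 - I*√617/633)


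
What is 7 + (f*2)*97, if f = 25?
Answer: 4857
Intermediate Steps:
7 + (f*2)*97 = 7 + (25*2)*97 = 7 + 50*97 = 7 + 4850 = 4857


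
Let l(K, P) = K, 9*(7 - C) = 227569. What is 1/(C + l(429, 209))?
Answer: -9/223645 ≈ -4.0242e-5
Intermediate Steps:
C = -227506/9 (C = 7 - ⅑*227569 = 7 - 227569/9 = -227506/9 ≈ -25278.)
1/(C + l(429, 209)) = 1/(-227506/9 + 429) = 1/(-223645/9) = -9/223645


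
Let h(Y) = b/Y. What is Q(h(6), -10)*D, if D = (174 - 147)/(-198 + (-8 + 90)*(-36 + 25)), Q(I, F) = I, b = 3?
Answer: -27/2200 ≈ -0.012273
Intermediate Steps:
h(Y) = 3/Y
D = -27/1100 (D = 27/(-198 + 82*(-11)) = 27/(-198 - 902) = 27/(-1100) = 27*(-1/1100) = -27/1100 ≈ -0.024545)
Q(h(6), -10)*D = (3/6)*(-27/1100) = (3*(⅙))*(-27/1100) = (½)*(-27/1100) = -27/2200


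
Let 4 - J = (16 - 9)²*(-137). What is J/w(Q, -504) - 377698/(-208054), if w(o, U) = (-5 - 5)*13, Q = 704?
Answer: -674198989/13523510 ≈ -49.854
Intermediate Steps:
w(o, U) = -130 (w(o, U) = -10*13 = -130)
J = 6717 (J = 4 - (16 - 9)²*(-137) = 4 - 7²*(-137) = 4 - 49*(-137) = 4 - 1*(-6713) = 4 + 6713 = 6717)
J/w(Q, -504) - 377698/(-208054) = 6717/(-130) - 377698/(-208054) = 6717*(-1/130) - 377698*(-1/208054) = -6717/130 + 188849/104027 = -674198989/13523510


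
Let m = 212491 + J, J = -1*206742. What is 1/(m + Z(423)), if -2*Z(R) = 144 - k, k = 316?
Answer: 1/5835 ≈ 0.00017138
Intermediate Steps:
J = -206742
m = 5749 (m = 212491 - 206742 = 5749)
Z(R) = 86 (Z(R) = -(144 - 1*316)/2 = -(144 - 316)/2 = -1/2*(-172) = 86)
1/(m + Z(423)) = 1/(5749 + 86) = 1/5835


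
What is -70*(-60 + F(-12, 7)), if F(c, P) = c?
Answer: 5040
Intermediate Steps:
-70*(-60 + F(-12, 7)) = -70*(-60 - 12) = -70*(-72) = 5040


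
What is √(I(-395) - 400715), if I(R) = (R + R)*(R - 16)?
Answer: 5*I*√3041 ≈ 275.73*I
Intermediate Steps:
I(R) = 2*R*(-16 + R) (I(R) = (2*R)*(-16 + R) = 2*R*(-16 + R))
√(I(-395) - 400715) = √(2*(-395)*(-16 - 395) - 400715) = √(2*(-395)*(-411) - 400715) = √(324690 - 400715) = √(-76025) = 5*I*√3041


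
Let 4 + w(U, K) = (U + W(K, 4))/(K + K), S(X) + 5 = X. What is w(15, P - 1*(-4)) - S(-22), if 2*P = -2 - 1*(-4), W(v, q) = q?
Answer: 249/10 ≈ 24.900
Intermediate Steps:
S(X) = -5 + X
P = 1 (P = (-2 - 1*(-4))/2 = (-2 + 4)/2 = (½)*2 = 1)
w(U, K) = -4 + (4 + U)/(2*K) (w(U, K) = -4 + (U + 4)/(K + K) = -4 + (4 + U)/((2*K)) = -4 + (4 + U)*(1/(2*K)) = -4 + (4 + U)/(2*K))
w(15, P - 1*(-4)) - S(-22) = (4 + 15 - 8*(1 - 1*(-4)))/(2*(1 - 1*(-4))) - (-5 - 22) = (4 + 15 - 8*(1 + 4))/(2*(1 + 4)) - 1*(-27) = (½)*(4 + 15 - 8*5)/5 + 27 = (½)*(⅕)*(4 + 15 - 40) + 27 = (½)*(⅕)*(-21) + 27 = -21/10 + 27 = 249/10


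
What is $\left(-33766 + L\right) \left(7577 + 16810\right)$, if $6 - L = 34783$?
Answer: $-1671558141$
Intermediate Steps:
$L = -34777$ ($L = 6 - 34783 = -34777$)
$\left(-33766 + L\right) \left(7577 + 16810\right) = \left(-33766 - 34777\right) \left(7577 + 16810\right) = \left(-68543\right) 24387 = -1671558141$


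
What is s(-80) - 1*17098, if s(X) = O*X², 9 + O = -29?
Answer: -260298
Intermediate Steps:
O = -38 (O = -9 - 29 = -38)
s(X) = -38*X²
s(-80) - 1*17098 = -38*(-80)² - 1*17098 = -38*6400 - 17098 = -243200 - 17098 = -260298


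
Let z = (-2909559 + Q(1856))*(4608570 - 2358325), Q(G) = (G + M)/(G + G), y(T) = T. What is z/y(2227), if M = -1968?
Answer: -1518955193085275/516664 ≈ -2.9399e+9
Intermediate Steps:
Q(G) = (-1968 + G)/(2*G) (Q(G) = (G - 1968)/(G + G) = (-1968 + G)/((2*G)) = (-1968 + G)*(1/(2*G)) = (-1968 + G)/(2*G))
z = -1518955193085275/232 (z = (-2909559 + (½)*(-1968 + 1856)/1856)*(4608570 - 2358325) = (-2909559 + (½)*(1/1856)*(-112))*2250245 = (-2909559 - 7/232)*2250245 = -675017695/232*2250245 = -1518955193085275/232 ≈ -6.5472e+12)
z/y(2227) = -1518955193085275/232/2227 = -1518955193085275/232*1/2227 = -1518955193085275/516664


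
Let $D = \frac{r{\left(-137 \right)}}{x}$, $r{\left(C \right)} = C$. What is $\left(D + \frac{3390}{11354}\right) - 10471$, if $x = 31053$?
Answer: $- \frac{1845858544865}{176287881} \approx -10471.0$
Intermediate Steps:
$D = - \frac{137}{31053} \approx -0.0044118$
$\left(D + \frac{3390}{11354}\right) - 10471 = \left(- \frac{137}{31053} + \frac{3390}{11354}\right) - 10471 = \left(- \frac{137}{31053} + 3390 \cdot \frac{1}{11354}\right) - 10471 = \left(- \frac{137}{31053} + \frac{1695}{5677}\right) - 10471 = \frac{51857086}{176287881} - 10471 = - \frac{1845858544865}{176287881}$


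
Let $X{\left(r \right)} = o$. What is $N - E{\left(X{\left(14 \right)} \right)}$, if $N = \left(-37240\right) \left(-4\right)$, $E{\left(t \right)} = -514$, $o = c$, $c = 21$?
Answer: $149474$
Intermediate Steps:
$o = 21$
$X{\left(r \right)} = 21$
$N = 148960$
$N - E{\left(X{\left(14 \right)} \right)} = 148960 - -514 = 148960 + 514 = 149474$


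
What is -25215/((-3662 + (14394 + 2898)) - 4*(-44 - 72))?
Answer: -8405/4698 ≈ -1.7891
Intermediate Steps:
-25215/((-3662 + (14394 + 2898)) - 4*(-44 - 72)) = -25215/((-3662 + 17292) - 4*(-116)) = -25215/(13630 + 464) = -25215/14094 = -25215*1/14094 = -8405/4698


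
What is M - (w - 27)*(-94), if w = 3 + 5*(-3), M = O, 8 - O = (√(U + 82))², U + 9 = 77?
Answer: -3808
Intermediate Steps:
U = 68 (U = -9 + 77 = 68)
O = -142 (O = 8 - (√(68 + 82))² = 8 - (√150)² = 8 - (5*√6)² = 8 - 1*150 = 8 - 150 = -142)
M = -142
w = -12 (w = 3 - 15 = -12)
M - (w - 27)*(-94) = -142 - (-12 - 27)*(-94) = -142 - (-39)*(-94) = -142 - 1*3666 = -142 - 3666 = -3808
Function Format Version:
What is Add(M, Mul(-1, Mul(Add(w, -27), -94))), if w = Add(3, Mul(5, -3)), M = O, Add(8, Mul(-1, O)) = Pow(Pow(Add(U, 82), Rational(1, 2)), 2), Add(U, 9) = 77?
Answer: -3808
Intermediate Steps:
U = 68 (U = Add(-9, 77) = 68)
O = -142 (O = Add(8, Mul(-1, Pow(Pow(Add(68, 82), Rational(1, 2)), 2))) = Add(8, Mul(-1, Pow(Pow(150, Rational(1, 2)), 2))) = Add(8, Mul(-1, Pow(Mul(5, Pow(6, Rational(1, 2))), 2))) = Add(8, Mul(-1, 150)) = Add(8, -150) = -142)
M = -142
w = -12 (w = Add(3, -15) = -12)
Add(M, Mul(-1, Mul(Add(w, -27), -94))) = Add(-142, Mul(-1, Mul(Add(-12, -27), -94))) = Add(-142, Mul(-1, Mul(-39, -94))) = Add(-142, Mul(-1, 3666)) = Add(-142, -3666) = -3808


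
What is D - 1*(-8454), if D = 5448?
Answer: 13902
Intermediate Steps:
D - 1*(-8454) = 5448 - 1*(-8454) = 5448 + 8454 = 13902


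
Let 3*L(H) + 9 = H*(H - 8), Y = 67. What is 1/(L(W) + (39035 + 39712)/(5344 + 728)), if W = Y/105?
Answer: 66943800/562529291 ≈ 0.11900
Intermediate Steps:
W = 67/105 ≈ 0.63809
L(H) = -3 + H*(-8 + H)/3 (L(H) = -3 + (H*(H - 8))/3 = -3 + (H*(-8 + H))/3 = -3 + H*(-8 + H)/3)
1/(L(W) + (39035 + 39712)/(5344 + 728)) = 1/((-3 - 8/3*67/105 + (67/105)**2/3) + (39035 + 39712)/(5344 + 728)) = 1/((-3 - 536/315 + (1/3)*(4489/11025)) + 78747/6072) = 1/((-3 - 536/315 + 4489/33075) + 78747*(1/6072)) = 1/(-151016/33075 + 26249/2024) = 1/(562529291/66943800) = 66943800/562529291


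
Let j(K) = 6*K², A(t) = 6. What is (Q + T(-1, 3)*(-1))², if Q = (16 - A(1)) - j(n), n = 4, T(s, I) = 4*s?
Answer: 6724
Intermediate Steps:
Q = -86 (Q = (16 - 1*6) - 6*4² = (16 - 6) - 6*16 = 10 - 1*96 = 10 - 96 = -86)
(Q + T(-1, 3)*(-1))² = (-86 + (4*(-1))*(-1))² = (-86 - 4*(-1))² = (-86 + 4)² = (-82)² = 6724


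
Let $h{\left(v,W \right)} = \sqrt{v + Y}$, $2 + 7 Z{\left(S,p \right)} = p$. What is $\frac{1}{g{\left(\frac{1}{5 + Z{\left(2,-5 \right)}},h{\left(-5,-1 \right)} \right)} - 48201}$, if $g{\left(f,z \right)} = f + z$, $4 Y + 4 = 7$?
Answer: $- \frac{771212}{37172996877} - \frac{8 i \sqrt{17}}{37172996877} \approx -2.0747 \cdot 10^{-5} - 8.8733 \cdot 10^{-10} i$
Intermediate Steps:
$Y = \frac{3}{4}$ ($Y = -1 + \frac{1}{4} \cdot 7 = -1 + \frac{7}{4} = \frac{3}{4} \approx 0.75$)
$Z{\left(S,p \right)} = - \frac{2}{7} + \frac{p}{7}$
$h{\left(v,W \right)} = \sqrt{\frac{3}{4} + v}$ ($h{\left(v,W \right)} = \sqrt{v + \frac{3}{4}} = \sqrt{\frac{3}{4} + v}$)
$\frac{1}{g{\left(\frac{1}{5 + Z{\left(2,-5 \right)}},h{\left(-5,-1 \right)} \right)} - 48201} = \frac{1}{\left(\frac{1}{5 + \left(- \frac{2}{7} + \frac{1}{7} \left(-5\right)\right)} + \frac{\sqrt{3 + 4 \left(-5\right)}}{2}\right) - 48201} = \frac{1}{\left(\frac{1}{5 - 1} + \frac{\sqrt{3 - 20}}{2}\right) - 48201} = \frac{1}{\left(\frac{1}{5 - 1} + \frac{\sqrt{-17}}{2}\right) - 48201} = \frac{1}{\left(\frac{1}{4} + \frac{i \sqrt{17}}{2}\right) - 48201} = \frac{1}{- \frac{192803}{4} + \frac{i \sqrt{17}}{2}}$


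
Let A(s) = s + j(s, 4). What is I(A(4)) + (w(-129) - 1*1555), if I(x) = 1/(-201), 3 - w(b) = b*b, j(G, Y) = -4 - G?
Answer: -3656794/201 ≈ -18193.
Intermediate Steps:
A(s) = -4 (A(s) = s + (-4 - s) = -4)
w(b) = 3 - b² (w(b) = 3 - b*b = 3 - b²)
I(x) = -1/201
I(A(4)) + (w(-129) - 1*1555) = -1/201 + ((3 - 1*(-129)²) - 1*1555) = -1/201 + ((3 - 1*16641) - 1555) = -1/201 + ((3 - 16641) - 1555) = -1/201 + (-16638 - 1555) = -1/201 - 18193 = -3656794/201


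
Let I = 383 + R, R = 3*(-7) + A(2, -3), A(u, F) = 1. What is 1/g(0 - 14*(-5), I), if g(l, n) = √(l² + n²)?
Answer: √136669/136669 ≈ 0.0027050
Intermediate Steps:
R = -20 (R = 3*(-7) + 1 = -21 + 1 = -20)
I = 363 (I = 383 - 20 = 363)
1/g(0 - 14*(-5), I) = 1/(√((0 - 14*(-5))² + 363²)) = 1/(√((0 + 70)² + 131769)) = 1/(√(70² + 131769)) = 1/(√(4900 + 131769)) = 1/(√136669) = √136669/136669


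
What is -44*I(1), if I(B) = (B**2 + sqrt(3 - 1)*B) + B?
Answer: -88 - 44*sqrt(2) ≈ -150.23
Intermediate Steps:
I(B) = B + B**2 + B*sqrt(2) (I(B) = (B**2 + sqrt(2)*B) + B = (B**2 + B*sqrt(2)) + B = B + B**2 + B*sqrt(2))
-44*I(1) = -44*(1 + 1 + sqrt(2)) = -44*(2 + sqrt(2)) = -88 - 44*sqrt(2)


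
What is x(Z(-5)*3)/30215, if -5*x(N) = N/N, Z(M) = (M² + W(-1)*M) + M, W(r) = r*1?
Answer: -1/151075 ≈ -6.6192e-6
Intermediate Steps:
W(r) = r
Z(M) = M² (Z(M) = (M² - M) + M = M²)
x(N) = -⅕ (x(N) = -N/(5*N) = -⅕*1 = -⅕)
x(Z(-5)*3)/30215 = -⅕/30215 = -⅕*1/30215 = -1/151075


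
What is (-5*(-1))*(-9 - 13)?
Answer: -110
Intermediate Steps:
(-5*(-1))*(-9 - 13) = 5*(-22) = -110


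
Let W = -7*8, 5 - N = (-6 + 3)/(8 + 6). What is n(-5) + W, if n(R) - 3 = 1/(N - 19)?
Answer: -10243/193 ≈ -53.073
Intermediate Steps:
N = 73/14 (N = 5 - (-6 + 3)/(8 + 6) = 5 - (-3)/14 = 5 - 1*(-3/14) = 5 + 3/14 = 73/14 ≈ 5.2143)
n(R) = 565/193 (n(R) = 3 + 1/(73/14 - 19) = 3 + 1/(-193/14) = 3 - 14/193 = 565/193)
W = -56
n(-5) + W = 565/193 - 56 = -10243/193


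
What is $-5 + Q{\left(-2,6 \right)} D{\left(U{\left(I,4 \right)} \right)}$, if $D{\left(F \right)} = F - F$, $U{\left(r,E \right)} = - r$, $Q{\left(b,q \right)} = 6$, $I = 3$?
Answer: $-5$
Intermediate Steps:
$D{\left(F \right)} = 0$
$-5 + Q{\left(-2,6 \right)} D{\left(U{\left(I,4 \right)} \right)} = -5 + 6 \cdot 0 = -5 + 0 = -5$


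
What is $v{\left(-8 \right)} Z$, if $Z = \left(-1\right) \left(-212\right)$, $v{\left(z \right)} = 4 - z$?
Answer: $2544$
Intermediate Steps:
$Z = 212$
$v{\left(-8 \right)} Z = \left(4 - -8\right) 212 = \left(4 + 8\right) 212 = 12 \cdot 212 = 2544$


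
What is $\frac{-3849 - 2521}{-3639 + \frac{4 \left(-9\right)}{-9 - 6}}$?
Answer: $\frac{31850}{18183} \approx 1.7516$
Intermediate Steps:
$\frac{-3849 - 2521}{-3639 + \frac{4 \left(-9\right)}{-9 - 6}} = - \frac{6370}{-3639 - \frac{36}{-15}} = - \frac{6370}{-3639 - - \frac{12}{5}} = - \frac{6370}{-3639 + \frac{12}{5}} = - \frac{6370}{- \frac{18183}{5}} = \left(-6370\right) \left(- \frac{5}{18183}\right) = \frac{31850}{18183}$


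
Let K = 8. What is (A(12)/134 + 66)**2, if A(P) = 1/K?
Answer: 5005987009/1149184 ≈ 4356.1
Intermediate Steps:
A(P) = 1/8
(A(12)/134 + 66)**2 = ((1/8)/134 + 66)**2 = ((1/8)*(1/134) + 66)**2 = (1/1072 + 66)**2 = (70753/1072)**2 = 5005987009/1149184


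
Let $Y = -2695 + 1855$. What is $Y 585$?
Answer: $-491400$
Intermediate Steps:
$Y = -840$
$Y 585 = \left(-840\right) 585 = -491400$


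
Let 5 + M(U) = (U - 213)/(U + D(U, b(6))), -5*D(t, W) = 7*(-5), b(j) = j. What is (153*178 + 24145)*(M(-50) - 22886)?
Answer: -50559504950/43 ≈ -1.1758e+9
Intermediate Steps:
D(t, W) = 7 (D(t, W) = -7*(-5)/5 = -1/5*(-35) = 7)
M(U) = -5 + (-213 + U)/(7 + U) (M(U) = -5 + (U - 213)/(U + 7) = -5 + (-213 + U)/(7 + U))
(153*178 + 24145)*(M(-50) - 22886) = (153*178 + 24145)*(4*(-62 - 1*(-50))/(7 - 50) - 22886) = (27234 + 24145)*(4*(-62 + 50)/(-43) - 22886) = 51379*(4*(-1/43)*(-12) - 22886) = 51379*(48/43 - 22886) = 51379*(-984050/43) = -50559504950/43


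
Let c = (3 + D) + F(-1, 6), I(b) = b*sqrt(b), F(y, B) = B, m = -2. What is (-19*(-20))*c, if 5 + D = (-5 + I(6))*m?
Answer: 5320 - 4560*sqrt(6) ≈ -5849.7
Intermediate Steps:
I(b) = b**(3/2)
D = 5 - 12*sqrt(6) (D = -5 + (-5 + 6**(3/2))*(-2) = -5 + (-5 + 6*sqrt(6))*(-2) = -5 + (10 - 12*sqrt(6)) = 5 - 12*sqrt(6) ≈ -24.394)
c = 14 - 12*sqrt(6) (c = (3 + (5 - 12*sqrt(6))) + 6 = (8 - 12*sqrt(6)) + 6 = 14 - 12*sqrt(6) ≈ -15.394)
(-19*(-20))*c = (-19*(-20))*(14 - 12*sqrt(6)) = 380*(14 - 12*sqrt(6)) = 5320 - 4560*sqrt(6)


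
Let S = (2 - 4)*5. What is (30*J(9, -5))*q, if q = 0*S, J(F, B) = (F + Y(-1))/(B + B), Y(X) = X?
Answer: 0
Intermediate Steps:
J(F, B) = (-1 + F)/(2*B) (J(F, B) = (F - 1)/(B + B) = (-1 + F)/((2*B)) = (-1 + F)*(1/(2*B)) = (-1 + F)/(2*B))
S = -10 (S = -2*5 = -10)
q = 0 (q = 0*(-10) = 0)
(30*J(9, -5))*q = (30*((½)*(-1 + 9)/(-5)))*0 = (30*((½)*(-⅕)*8))*0 = (30*(-⅘))*0 = -24*0 = 0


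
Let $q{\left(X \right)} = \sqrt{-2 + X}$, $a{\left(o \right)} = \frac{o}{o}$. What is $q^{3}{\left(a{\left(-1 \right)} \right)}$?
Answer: $- i \approx - 1.0 i$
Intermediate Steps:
$a{\left(o \right)} = 1$
$q^{3}{\left(a{\left(-1 \right)} \right)} = \left(\sqrt{-2 + 1}\right)^{3} = \left(\sqrt{-1}\right)^{3} = i^{3} = - i$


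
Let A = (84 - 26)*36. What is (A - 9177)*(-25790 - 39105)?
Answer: 460040655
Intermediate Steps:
A = 2088 (A = 58*36 = 2088)
(A - 9177)*(-25790 - 39105) = (2088 - 9177)*(-25790 - 39105) = -7089*(-64895) = 460040655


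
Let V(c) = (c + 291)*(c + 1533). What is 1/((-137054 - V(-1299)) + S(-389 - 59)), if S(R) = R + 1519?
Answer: 1/99889 ≈ 1.0011e-5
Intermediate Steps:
V(c) = (291 + c)*(1533 + c)
S(R) = 1519 + R
1/((-137054 - V(-1299)) + S(-389 - 59)) = 1/((-137054 - (446103 + (-1299)² + 1824*(-1299))) + (1519 + (-389 - 59))) = 1/((-137054 - (446103 + 1687401 - 2369376)) + (1519 - 448)) = 1/((-137054 - 1*(-235872)) + 1071) = 1/((-137054 + 235872) + 1071) = 1/(98818 + 1071) = 1/99889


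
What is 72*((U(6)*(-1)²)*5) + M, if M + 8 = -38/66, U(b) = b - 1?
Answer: 59117/33 ≈ 1791.4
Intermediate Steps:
U(b) = -1 + b
M = -283/33 (M = -8 - 38/66 = -8 - 38*1/66 = -8 - 19/33 = -283/33 ≈ -8.5758)
72*((U(6)*(-1)²)*5) + M = 72*(((-1 + 6)*(-1)²)*5) - 283/33 = 72*((5*1)*5) - 283/33 = 72*(5*5) - 283/33 = 72*25 - 283/33 = 1800 - 283/33 = 59117/33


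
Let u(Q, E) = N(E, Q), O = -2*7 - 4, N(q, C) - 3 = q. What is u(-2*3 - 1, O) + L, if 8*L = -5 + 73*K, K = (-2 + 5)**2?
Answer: 133/2 ≈ 66.500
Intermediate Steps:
N(q, C) = 3 + q
K = 9 (K = 3**2 = 9)
O = -18 (O = -14 - 4 = -18)
u(Q, E) = 3 + E
L = 163/2 (L = (-5 + 73*9)/8 = (-5 + 657)/8 = (1/8)*652 = 163/2 ≈ 81.500)
u(-2*3 - 1, O) + L = (3 - 18) + 163/2 = -15 + 163/2 = 133/2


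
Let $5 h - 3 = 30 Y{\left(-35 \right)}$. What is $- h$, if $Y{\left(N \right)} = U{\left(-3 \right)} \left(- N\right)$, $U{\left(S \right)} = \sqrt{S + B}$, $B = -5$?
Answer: $- \frac{3}{5} - 420 i \sqrt{2} \approx -0.6 - 593.97 i$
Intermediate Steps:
$U{\left(S \right)} = \sqrt{-5 + S}$ ($U{\left(S \right)} = \sqrt{S - 5} = \sqrt{-5 + S}$)
$Y{\left(N \right)} = - 2 i N \sqrt{2}$ ($Y{\left(N \right)} = \sqrt{-5 - 3} \left(- N\right) = \sqrt{-8} \left(- N\right) = 2 i \sqrt{2} \left(- N\right) = - 2 i N \sqrt{2}$)
$h = \frac{3}{5} + 420 i \sqrt{2}$ ($h = \frac{3}{5} + \frac{30 \left(\left(-2\right) i \left(-35\right) \sqrt{2}\right)}{5} = \frac{3}{5} + \frac{30 \cdot 70 i \sqrt{2}}{5} = \frac{3}{5} + \frac{2100 i \sqrt{2}}{5} = \frac{3}{5} + 420 i \sqrt{2} \approx 0.6 + 593.97 i$)
$- h = - (\frac{3}{5} + 420 i \sqrt{2}) = - \frac{3}{5} - 420 i \sqrt{2}$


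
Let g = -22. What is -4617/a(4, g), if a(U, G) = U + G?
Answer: 513/2 ≈ 256.50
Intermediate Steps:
a(U, G) = G + U
-4617/a(4, g) = -4617/(-22 + 4) = -4617/(-18) = -4617*(-1/18) = 513/2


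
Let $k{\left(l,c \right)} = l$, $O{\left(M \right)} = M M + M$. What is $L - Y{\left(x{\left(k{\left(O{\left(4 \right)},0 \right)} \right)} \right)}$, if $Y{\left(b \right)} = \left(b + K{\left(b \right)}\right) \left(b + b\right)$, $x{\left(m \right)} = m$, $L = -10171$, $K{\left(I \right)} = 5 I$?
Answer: $-14971$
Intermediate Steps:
$O{\left(M \right)} = M + M^{2}$ ($O{\left(M \right)} = M^{2} + M = M + M^{2}$)
$Y{\left(b \right)} = 12 b^{2}$ ($Y{\left(b \right)} = \left(b + 5 b\right) \left(b + b\right) = 6 b 2 b = 12 b^{2}$)
$L - Y{\left(x{\left(k{\left(O{\left(4 \right)},0 \right)} \right)} \right)} = -10171 - 12 \left(4 \left(1 + 4\right)\right)^{2} = -10171 - 12 \left(4 \cdot 5\right)^{2} = -10171 - 12 \cdot 20^{2} = -10171 - 12 \cdot 400 = -10171 - 4800 = -14971$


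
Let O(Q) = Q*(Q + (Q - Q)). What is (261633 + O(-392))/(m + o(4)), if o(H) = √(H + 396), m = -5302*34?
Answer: -415297/180248 ≈ -2.3040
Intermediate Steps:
m = -180268
o(H) = √(396 + H)
O(Q) = Q² (O(Q) = Q*(Q + 0) = Q*Q = Q²)
(261633 + O(-392))/(m + o(4)) = (261633 + (-392)²)/(-180268 + √(396 + 4)) = (261633 + 153664)/(-180268 + √400) = 415297/(-180268 + 20) = 415297/(-180248) = 415297*(-1/180248) = -415297/180248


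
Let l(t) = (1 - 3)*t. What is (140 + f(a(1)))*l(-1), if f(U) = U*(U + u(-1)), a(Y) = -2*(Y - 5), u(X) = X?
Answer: 392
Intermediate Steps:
a(Y) = 10 - 2*Y (a(Y) = -2*(-5 + Y) = 10 - 2*Y)
l(t) = -2*t
f(U) = U*(-1 + U) (f(U) = U*(U - 1) = U*(-1 + U))
(140 + f(a(1)))*l(-1) = (140 + (10 - 2*1)*(-1 + (10 - 2*1)))*(-2*(-1)) = (140 + (10 - 2)*(-1 + (10 - 2)))*2 = (140 + 8*(-1 + 8))*2 = (140 + 8*7)*2 = (140 + 56)*2 = 196*2 = 392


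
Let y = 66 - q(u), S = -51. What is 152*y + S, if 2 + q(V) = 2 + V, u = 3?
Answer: 9525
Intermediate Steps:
q(V) = V (q(V) = -2 + (2 + V) = V)
y = 63 (y = 66 - 1*3 = 66 - 3 = 63)
152*y + S = 152*63 - 51 = 9576 - 51 = 9525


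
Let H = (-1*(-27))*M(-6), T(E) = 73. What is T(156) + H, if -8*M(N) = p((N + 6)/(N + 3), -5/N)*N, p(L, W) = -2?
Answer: 65/2 ≈ 32.500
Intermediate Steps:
M(N) = N/4 (M(N) = -(-1)*N/4 = N/4)
H = -81/2 (H = (-1*(-27))*((1/4)*(-6)) = 27*(-3/2) = -81/2 ≈ -40.500)
T(156) + H = 73 - 81/2 = 65/2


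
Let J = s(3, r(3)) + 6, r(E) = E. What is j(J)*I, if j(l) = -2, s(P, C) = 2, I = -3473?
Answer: 6946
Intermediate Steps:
J = 8 (J = 2 + 6 = 8)
j(J)*I = -2*(-3473) = 6946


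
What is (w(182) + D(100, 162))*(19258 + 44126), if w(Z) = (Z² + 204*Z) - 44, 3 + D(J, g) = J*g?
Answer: 5476694520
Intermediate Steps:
D(J, g) = -3 + J*g
w(Z) = -44 + Z² + 204*Z
(w(182) + D(100, 162))*(19258 + 44126) = ((-44 + 182² + 204*182) + (-3 + 100*162))*(19258 + 44126) = ((-44 + 33124 + 37128) + (-3 + 16200))*63384 = (70208 + 16197)*63384 = 86405*63384 = 5476694520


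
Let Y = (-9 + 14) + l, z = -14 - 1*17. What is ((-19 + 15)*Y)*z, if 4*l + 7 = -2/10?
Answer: 1984/5 ≈ 396.80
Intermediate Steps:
l = -9/5 (l = -7/4 + (-2/10)/4 = -7/4 + (-2*⅒)/4 = -7/4 + (¼)*(-⅕) = -7/4 - 1/20 = -9/5 ≈ -1.8000)
z = -31 (z = -14 - 17 = -31)
Y = 16/5 (Y = (-9 + 14) - 9/5 = 5 - 9/5 = 16/5 ≈ 3.2000)
((-19 + 15)*Y)*z = ((-19 + 15)*(16/5))*(-31) = -4*16/5*(-31) = -64/5*(-31) = 1984/5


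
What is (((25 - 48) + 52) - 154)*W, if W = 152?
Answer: -19000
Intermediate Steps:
(((25 - 48) + 52) - 154)*W = (((25 - 48) + 52) - 154)*152 = ((-23 + 52) - 154)*152 = (29 - 154)*152 = -125*152 = -19000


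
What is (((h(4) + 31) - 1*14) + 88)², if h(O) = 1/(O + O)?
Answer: 707281/64 ≈ 11051.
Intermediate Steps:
h(O) = 1/(2*O)
(((h(4) + 31) - 1*14) + 88)² = ((((½)/4 + 31) - 1*14) + 88)² = ((((½)*(¼) + 31) - 14) + 88)² = (((⅛ + 31) - 14) + 88)² = ((249/8 - 14) + 88)² = (137/8 + 88)² = (841/8)² = 707281/64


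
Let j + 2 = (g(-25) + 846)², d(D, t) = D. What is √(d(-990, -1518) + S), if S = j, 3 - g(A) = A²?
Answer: 4*√3074 ≈ 221.77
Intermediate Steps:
g(A) = 3 - A²
j = 50174 (j = -2 + ((3 - 1*(-25)²) + 846)² = -2 + ((3 - 1*625) + 846)² = -2 + ((3 - 625) + 846)² = -2 + (-622 + 846)² = -2 + 224² = -2 + 50176 = 50174)
S = 50174
√(d(-990, -1518) + S) = √(-990 + 50174) = √49184 = 4*√3074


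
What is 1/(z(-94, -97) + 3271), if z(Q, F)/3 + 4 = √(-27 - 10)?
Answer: 3259/10621414 - 3*I*√37/10621414 ≈ 0.00030683 - 1.7181e-6*I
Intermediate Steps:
z(Q, F) = -12 + 3*I*√37 (z(Q, F) = -12 + 3*√(-27 - 10) = -12 + 3*√(-37) = -12 + 3*(I*√37) = -12 + 3*I*√37)
1/(z(-94, -97) + 3271) = 1/((-12 + 3*I*√37) + 3271) = 1/(3259 + 3*I*√37)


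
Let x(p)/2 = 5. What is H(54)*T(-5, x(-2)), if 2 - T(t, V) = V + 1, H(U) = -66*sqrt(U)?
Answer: 1782*sqrt(6) ≈ 4365.0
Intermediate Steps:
x(p) = 10 (x(p) = 2*5 = 10)
T(t, V) = 1 - V (T(t, V) = 2 - (V + 1) = 2 - (1 + V) = 2 + (-1 - V) = 1 - V)
H(54)*T(-5, x(-2)) = (-198*sqrt(6))*(1 - 1*10) = (-198*sqrt(6))*(1 - 10) = -198*sqrt(6)*(-9) = 1782*sqrt(6)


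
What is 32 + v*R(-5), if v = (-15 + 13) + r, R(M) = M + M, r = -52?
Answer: 572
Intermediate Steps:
R(M) = 2*M
v = -54 (v = (-15 + 13) - 52 = -2 - 52 = -54)
32 + v*R(-5) = 32 - 108*(-5) = 32 - 54*(-10) = 32 + 540 = 572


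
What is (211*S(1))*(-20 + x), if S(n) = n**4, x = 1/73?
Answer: -307849/73 ≈ -4217.1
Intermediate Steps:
x = 1/73 ≈ 0.013699
(211*S(1))*(-20 + x) = (211*1**4)*(-20 + 1/73) = (211*1)*(-1459/73) = 211*(-1459/73) = -307849/73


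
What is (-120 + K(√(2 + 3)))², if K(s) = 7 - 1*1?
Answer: 12996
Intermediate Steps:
K(s) = 6 (K(s) = 7 - 1 = 6)
(-120 + K(√(2 + 3)))² = (-120 + 6)² = (-114)² = 12996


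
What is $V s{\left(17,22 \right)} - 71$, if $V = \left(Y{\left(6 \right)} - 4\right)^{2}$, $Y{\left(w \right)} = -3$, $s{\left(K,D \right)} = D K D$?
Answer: $403101$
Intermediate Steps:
$s{\left(K,D \right)} = K D^{2}$
$V = 49$ ($V = \left(-3 - 4\right)^{2} = \left(-7\right)^{2} = 49$)
$V s{\left(17,22 \right)} - 71 = 49 \cdot 17 \cdot 22^{2} - 71 = 49 \cdot 17 \cdot 484 - 71 = 49 \cdot 8228 - 71 = 403172 - 71 = 403101$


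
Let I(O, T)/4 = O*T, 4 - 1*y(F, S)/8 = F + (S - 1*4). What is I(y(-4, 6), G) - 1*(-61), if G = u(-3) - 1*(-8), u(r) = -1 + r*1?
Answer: 829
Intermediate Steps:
u(r) = -1 + r
y(F, S) = 64 - 8*F - 8*S (y(F, S) = 32 - 8*(F + (S - 1*4)) = 32 - 8*(F + (S - 4)) = 32 - 8*(F + (-4 + S)) = 32 - 8*(-4 + F + S) = 32 + (32 - 8*F - 8*S) = 64 - 8*F - 8*S)
G = 4 (G = (-1 - 3) - 1*(-8) = -4 + 8 = 4)
I(O, T) = 4*O*T (I(O, T) = 4*(O*T) = 4*O*T)
I(y(-4, 6), G) - 1*(-61) = 4*(64 - 8*(-4) - 8*6)*4 - 1*(-61) = 4*(64 + 32 - 48)*4 + 61 = 4*48*4 + 61 = 768 + 61 = 829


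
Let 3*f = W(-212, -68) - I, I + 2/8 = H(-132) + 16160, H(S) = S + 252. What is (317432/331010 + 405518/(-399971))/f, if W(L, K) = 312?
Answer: 43601512248/4228081383874205 ≈ 1.0312e-5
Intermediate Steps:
H(S) = 252 + S
I = 65119/4 (I = -1/4 + ((252 - 132) + 16160) = -1/4 + (120 + 16160) = -1/4 + 16280 = 65119/4 ≈ 16280.)
f = -63871/12 (f = (312 - 1*65119/4)/3 = (312 - 65119/4)/3 = (1/3)*(-63871/4) = -63871/12 ≈ -5322.6)
(317432/331010 + 405518/(-399971))/f = (317432/331010 + 405518/(-399971))/(-63871/12) = (317432*(1/331010) + 405518*(-1/399971))*(-12/63871) = (158716/165505 - 405518/399971)*(-12/63871) = -3633459354/66197200355*(-12/63871) = 43601512248/4228081383874205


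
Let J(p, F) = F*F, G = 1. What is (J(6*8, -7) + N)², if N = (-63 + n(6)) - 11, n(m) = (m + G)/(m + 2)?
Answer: 37249/64 ≈ 582.02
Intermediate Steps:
n(m) = (1 + m)/(2 + m) (n(m) = (m + 1)/(m + 2) = (1 + m)/(2 + m))
J(p, F) = F²
N = -585/8 (N = (-63 + (1 + 6)/(2 + 6)) - 11 = (-63 + 7/8) - 11 = -497/8 - 11 = -585/8 ≈ -73.125)
(J(6*8, -7) + N)² = ((-7)² - 585/8)² = (49 - 585/8)² = (-193/8)² = 37249/64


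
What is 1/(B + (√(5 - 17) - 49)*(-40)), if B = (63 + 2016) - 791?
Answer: 203/660544 + 5*I*√3/660544 ≈ 0.00030732 + 1.3111e-5*I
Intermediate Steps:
B = 1288 (B = 2079 - 791 = 1288)
1/(B + (√(5 - 17) - 49)*(-40)) = 1/(1288 + (√(5 - 17) - 49)*(-40)) = 1/(1288 + (√(-12) - 49)*(-40)) = 1/(1288 + (2*I*√3 - 49)*(-40)) = 1/(1288 + (-49 + 2*I*√3)*(-40)) = 1/(1288 + (1960 - 80*I*√3)) = 1/(3248 - 80*I*√3)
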